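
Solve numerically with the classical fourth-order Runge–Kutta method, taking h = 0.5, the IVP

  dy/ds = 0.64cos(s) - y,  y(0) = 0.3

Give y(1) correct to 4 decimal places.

0.4346

RK4: k1 = f(s_n, y_n); k2 = f(s_n + h/2, y_n + (h/2)·k1); k3 = f(s_n + h/2, y_n + (h/2)·k2); k4 = f(s_n + h, y_n + h·k3); y_{n+1} = y_n + (h/6)·(k1 + 2k2 + 2k3 + k4).
s=0.000000, y=0.300000:
  k1 = f(0.000000, 0.300000) = 0.340000
  k2 = f(0.250000, 0.385000) = 0.235104
  k3 = f(0.250000, 0.358776) = 0.261328
  k4 = f(0.500000, 0.430664) = 0.130989
  y ← 0.300000 + (0.5/6)·(k1 + 2k2 + 2k3 + k4) = 0.421988
s=0.500000, y=0.421988:
  k1 = f(0.500000, 0.421988) = 0.139665
  k2 = f(0.750000, 0.456904) = 0.011377
  k3 = f(0.750000, 0.424832) = 0.043449
  k4 = f(1.000000, 0.443712) = -0.097919
  y ← 0.421988 + (0.5/6)·(k1 + 2k2 + 2k3 + k4) = 0.434604
y(1) ≈ 0.4346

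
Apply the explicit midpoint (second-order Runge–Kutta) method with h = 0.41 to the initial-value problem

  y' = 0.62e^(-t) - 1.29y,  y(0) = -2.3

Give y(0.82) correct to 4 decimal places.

-0.6803

Midpoint: k1 = f(t_n, y_n); k2 = f(t_n + h/2, y_n + (h/2)·k1); y_{n+1} = y_n + h·k2.
t=0.000000, y=-2.300000:
  k1 = f(0.000000, -2.300000) = 3.587000
  k2 = f(0.205000, -1.564665) = 2.523499
  y ← -2.300000 + 0.41·2.523499 = -1.265365
t=0.410000, y=-1.265365:
  k1 = f(0.410000, -1.265365) = 2.043784
  k2 = f(0.615000, -0.846390) = 1.427040
  y ← -1.265365 + 0.41·1.427040 = -0.680279
y(0.82) ≈ -0.6803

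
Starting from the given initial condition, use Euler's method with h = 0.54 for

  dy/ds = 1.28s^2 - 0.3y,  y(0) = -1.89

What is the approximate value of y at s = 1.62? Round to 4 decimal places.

-0.1371

Euler: y_{n+1} = y_n + h·f(s_n, y_n).
s=0.000000, y=-1.890000: f=0.567000 → y ← -1.890000 + 0.54·0.567000 = -1.583820
s=0.540000, y=-1.583820: f=0.848394 → y ← -1.583820 + 0.54·0.848394 = -1.125687
s=1.080000, y=-1.125687: f=1.830698 → y ← -1.125687 + 0.54·1.830698 = -0.137110
y(1.62) ≈ -0.1371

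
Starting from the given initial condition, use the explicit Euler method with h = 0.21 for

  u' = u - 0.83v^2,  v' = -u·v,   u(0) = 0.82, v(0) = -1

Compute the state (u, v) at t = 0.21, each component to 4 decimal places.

0.8179, -0.8278

Euler on (u,v): u_{n+1} = u_n + h·u', v_{n+1} = v_n + h·v'.
0.000000: (0.820000, -1.000000); f=(-0.010000, 0.820000) → (0.817900, -0.827800)
(u(0.21), v(0.21)) ≈ (0.8179, -0.8278)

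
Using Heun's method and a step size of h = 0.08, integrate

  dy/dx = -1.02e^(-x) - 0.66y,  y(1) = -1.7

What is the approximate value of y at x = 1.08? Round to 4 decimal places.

Heun: k1 = f(x_n, y_n); k2 = f(x_n + h, y_n + h·k1); y_{n+1} = y_n + (h/2)·(k1 + k2).
x=1.000000, y=-1.700000:
  k1 = f(1.000000, -1.700000) = 0.746763
  k2 = f(1.080000, -1.640259) = 0.736183
  y ← -1.700000 + (0.08/2)·(0.746763 + 0.736183) = -1.640682
y(1.08) ≈ -1.6407

-1.6407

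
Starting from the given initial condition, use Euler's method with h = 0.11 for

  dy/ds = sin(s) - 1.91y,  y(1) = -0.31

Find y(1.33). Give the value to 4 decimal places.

Euler: y_{n+1} = y_n + h·f(s_n, y_n).
s=1.000000, y=-0.310000: f=1.433571 → y ← -0.310000 + 0.11·1.433571 = -0.152307
s=1.110000, y=-0.152307: f=1.186605 → y ← -0.152307 + 0.11·1.186605 = -0.021781
s=1.220000, y=-0.021781: f=0.980700 → y ← -0.021781 + 0.11·0.980700 = 0.086096
y(1.33) ≈ 0.0861

0.0861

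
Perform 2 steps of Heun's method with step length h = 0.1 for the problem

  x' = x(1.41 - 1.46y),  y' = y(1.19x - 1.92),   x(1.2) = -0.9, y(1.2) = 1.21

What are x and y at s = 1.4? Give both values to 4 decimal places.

Heun on (x,y): k1 = f(s_n, state_n); k2 = f(s_n + h, state_n + h·k1); state_{n+1} = state_n + (h/2)·(k1 + k2).
1.200000: (-0.900000, 1.210000)
  k1 = (0.320940, -3.619110)
  predictor → (-0.867906, 0.848089)
  k2 = (-0.149098, -2.504244)
  → (-0.891408, 0.903832)
1.300000: (-0.891408, 0.903832)
  k1 = (-0.080588, -2.694121)
  predictor → (-0.899467, 0.634420)
  k2 = (-0.435114, -1.897148)
  → (-0.917193, 0.674269)
(x(1.4), y(1.4)) ≈ (-0.9172, 0.6743)

-0.9172, 0.6743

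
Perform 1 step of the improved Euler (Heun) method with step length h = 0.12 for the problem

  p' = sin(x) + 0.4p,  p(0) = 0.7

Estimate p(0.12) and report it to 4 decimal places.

Heun: k1 = f(x_n, p_n); k2 = f(x_n + h, p_n + h·k1); p_{n+1} = p_n + (h/2)·(k1 + k2).
x=0.000000, p=0.700000:
  k1 = f(0.000000, 0.700000) = 0.280000
  k2 = f(0.120000, 0.733600) = 0.413152
  p ← 0.700000 + (0.12/2)·(0.280000 + 0.413152) = 0.741589
p(0.12) ≈ 0.7416

0.7416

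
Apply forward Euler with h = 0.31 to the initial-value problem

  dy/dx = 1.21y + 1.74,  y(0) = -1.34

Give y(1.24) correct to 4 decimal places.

Euler: y_{n+1} = y_n + h·f(x_n, y_n).
x=0.000000, y=-1.340000: f=0.118600 → y ← -1.340000 + 0.31·0.118600 = -1.303234
x=0.310000, y=-1.303234: f=0.163087 → y ← -1.303234 + 0.31·0.163087 = -1.252677
x=0.620000, y=-1.252677: f=0.224261 → y ← -1.252677 + 0.31·0.224261 = -1.183156
x=0.930000, y=-1.183156: f=0.308381 → y ← -1.183156 + 0.31·0.308381 = -1.087558
y(1.24) ≈ -1.0876

-1.0876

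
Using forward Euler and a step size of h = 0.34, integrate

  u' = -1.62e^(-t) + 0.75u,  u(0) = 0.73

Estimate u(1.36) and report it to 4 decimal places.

-0.4441

Euler: u_{n+1} = u_n + h·f(t_n, u_n).
t=0.000000, u=0.730000: f=-1.072500 → u ← 0.730000 + 0.34·(-1.072500) = 0.365350
t=0.340000, u=0.365350: f=-0.879055 → u ← 0.365350 + 0.34·(-0.879055) = 0.066471
t=0.680000, u=0.066471: f=-0.770866 → u ← 0.066471 + 0.34·(-0.770866) = -0.195623
t=1.020000, u=-0.195623: f=-0.730881 → u ← -0.195623 + 0.34·(-0.730881) = -0.444123
u(1.36) ≈ -0.4441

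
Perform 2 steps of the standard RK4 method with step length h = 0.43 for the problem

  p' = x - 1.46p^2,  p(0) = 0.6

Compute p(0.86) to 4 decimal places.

RK4: k1 = f(x_n, p_n); k2 = f(x_n + h/2, p_n + (h/2)·k1); k3 = f(x_n + h/2, p_n + (h/2)·k2); k4 = f(x_n + h, p_n + h·k3); p_{n+1} = p_n + (h/6)·(k1 + 2k2 + 2k3 + k4).
x=0.000000, p=0.600000:
  k1 = f(0.000000, 0.600000) = -0.525600
  k2 = f(0.215000, 0.486996) = -0.131261
  k3 = f(0.215000, 0.571779) = -0.262319
  k4 = f(0.430000, 0.487203) = 0.083445
  p ← 0.600000 + (0.43/6)·(k1 + 2k2 + 2k3 + k4) = 0.511899
x=0.430000, p=0.511899:
  k1 = f(0.430000, 0.511899) = 0.047421
  k2 = f(0.645000, 0.522094) = 0.247029
  k3 = f(0.645000, 0.565010) = 0.178914
  k4 = f(0.860000, 0.588832) = 0.353784
  p ← 0.511899 + (0.43/6)·(k1 + 2k2 + 2k3 + k4) = 0.601704
p(0.86) ≈ 0.6017

0.6017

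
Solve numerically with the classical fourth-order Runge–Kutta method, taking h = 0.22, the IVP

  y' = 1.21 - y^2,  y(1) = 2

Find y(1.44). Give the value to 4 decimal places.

RK4: k1 = f(x_n, y_n); k2 = f(x_n + h/2, y_n + (h/2)·k1); k3 = f(x_n + h/2, y_n + (h/2)·k2); k4 = f(x_n + h, y_n + h·k3); y_{n+1} = y_n + (h/6)·(k1 + 2k2 + 2k3 + k4).
x=1.000000, y=2.000000:
  k1 = f(1.000000, 2.000000) = -2.790000
  k2 = f(1.110000, 1.693100) = -1.656588
  k3 = f(1.110000, 1.817775) = -2.094307
  k4 = f(1.220000, 1.539252) = -1.159298
  y ← 2.000000 + (0.22/6)·(k1 + 2k2 + 2k3 + k4) = 1.580127
x=1.220000, y=1.580127:
  k1 = f(1.220000, 1.580127) = -1.286801
  k2 = f(1.330000, 1.438579) = -0.859509
  k3 = f(1.330000, 1.485581) = -0.996950
  k4 = f(1.440000, 1.360798) = -0.641770
  y ← 1.580127 + (0.22/6)·(k1 + 2k2 + 2k3 + k4) = 1.373272
y(1.44) ≈ 1.3733

1.3733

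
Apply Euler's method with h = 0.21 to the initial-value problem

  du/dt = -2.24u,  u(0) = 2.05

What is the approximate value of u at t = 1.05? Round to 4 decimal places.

Euler: u_{n+1} = u_n + h·f(t_n, u_n).
t=0.000000, u=2.050000: f=-4.592000 → u ← 2.050000 + 0.21·(-4.592000) = 1.085680
t=0.210000, u=1.085680: f=-2.431923 → u ← 1.085680 + 0.21·(-2.431923) = 0.574976
t=0.420000, u=0.574976: f=-1.287947 → u ← 0.574976 + 0.21·(-1.287947) = 0.304507
t=0.630000, u=0.304507: f=-0.682096 → u ← 0.304507 + 0.21·(-0.682096) = 0.161267
t=0.840000, u=0.161267: f=-0.361238 → u ← 0.161267 + 0.21·(-0.361238) = 0.085407
u(1.05) ≈ 0.0854

0.0854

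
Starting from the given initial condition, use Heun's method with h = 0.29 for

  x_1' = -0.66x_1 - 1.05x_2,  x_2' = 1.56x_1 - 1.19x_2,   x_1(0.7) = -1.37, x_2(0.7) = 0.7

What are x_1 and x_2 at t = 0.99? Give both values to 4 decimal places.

Heun on (x_1,x_2): k1 = f(t_n, state_n); k2 = f(t_n + h, state_n + h·k1); state_{n+1} = state_n + (h/2)·(k1 + k2).
0.700000: (-1.370000, 0.700000)
  k1 = (0.169200, -2.970200)
  predictor → (-1.320932, -0.161358)
  k2 = (1.041241, -1.868638)
  → (-1.194486, -0.001631)
(x_1(0.99), x_2(0.99)) ≈ (-1.1945, -0.0016)

-1.1945, -0.0016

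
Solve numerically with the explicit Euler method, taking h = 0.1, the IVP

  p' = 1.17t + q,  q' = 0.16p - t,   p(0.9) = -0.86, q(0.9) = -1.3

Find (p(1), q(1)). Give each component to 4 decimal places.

-0.8847, -1.4038

Euler on (p,q): p_{n+1} = p_n + h·p', q_{n+1} = q_n + h·q'.
0.900000: (-0.860000, -1.300000); f=(-0.247000, -1.037600) → (-0.884700, -1.403760)
(p(1), q(1)) ≈ (-0.8847, -1.4038)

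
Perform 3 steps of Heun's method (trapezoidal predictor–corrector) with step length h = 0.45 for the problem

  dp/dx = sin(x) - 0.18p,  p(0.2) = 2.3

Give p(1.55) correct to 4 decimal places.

2.6647

Heun: k1 = f(x_n, p_n); k2 = f(x_n + h, p_n + h·k1); p_{n+1} = p_n + (h/2)·(k1 + k2).
x=0.200000, p=2.300000:
  k1 = f(0.200000, 2.300000) = -0.215331
  k2 = f(0.650000, 2.203101) = 0.208628
  p ← 2.300000 + (0.45/2)·(-0.215331 + 0.208628) = 2.298492
x=0.650000, p=2.298492:
  k1 = f(0.650000, 2.298492) = 0.191458
  k2 = f(1.100000, 2.384648) = 0.461971
  p ← 2.298492 + (0.45/2)·(0.191458 + 0.461971) = 2.445513
x=1.100000, p=2.445513:
  k1 = f(1.100000, 2.445513) = 0.451015
  k2 = f(1.550000, 2.648470) = 0.523059
  p ← 2.445513 + (0.45/2)·(0.451015 + 0.523059) = 2.664680
p(1.55) ≈ 2.6647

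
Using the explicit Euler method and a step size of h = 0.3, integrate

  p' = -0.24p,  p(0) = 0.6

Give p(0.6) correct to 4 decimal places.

0.5167

Euler: p_{n+1} = p_n + h·f(x_n, p_n).
x=0.000000, p=0.600000: f=-0.144000 → p ← 0.600000 + 0.3·(-0.144000) = 0.556800
x=0.300000, p=0.556800: f=-0.133632 → p ← 0.556800 + 0.3·(-0.133632) = 0.516710
p(0.6) ≈ 0.5167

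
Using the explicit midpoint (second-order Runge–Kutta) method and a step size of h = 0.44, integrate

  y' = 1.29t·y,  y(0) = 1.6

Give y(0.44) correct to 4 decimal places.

1.7998

Midpoint: k1 = f(t_n, y_n); k2 = f(t_n + h/2, y_n + (h/2)·k1); y_{n+1} = y_n + h·k2.
t=0.000000, y=1.600000:
  k1 = f(0.000000, 1.600000) = 0.000000
  k2 = f(0.220000, 1.600000) = 0.454080
  y ← 1.600000 + 0.44·0.454080 = 1.799795
y(0.44) ≈ 1.7998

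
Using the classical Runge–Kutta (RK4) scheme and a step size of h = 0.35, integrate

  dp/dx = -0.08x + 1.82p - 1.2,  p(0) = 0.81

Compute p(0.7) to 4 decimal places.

1.1661

RK4: k1 = f(x_n, p_n); k2 = f(x_n + h/2, p_n + (h/2)·k1); k3 = f(x_n + h/2, p_n + (h/2)·k2); k4 = f(x_n + h, p_n + h·k3); p_{n+1} = p_n + (h/6)·(k1 + 2k2 + 2k3 + k4).
x=0.000000, p=0.810000:
  k1 = f(0.000000, 0.810000) = 0.274200
  k2 = f(0.175000, 0.857985) = 0.347533
  k3 = f(0.175000, 0.870818) = 0.370889
  k4 = f(0.350000, 0.939811) = 0.482456
  p ← 0.810000 + (0.35/6)·(k1 + 2k2 + 2k3 + k4) = 0.937954
x=0.350000, p=0.937954:
  k1 = f(0.350000, 0.937954) = 0.479077
  k2 = f(0.525000, 1.021793) = 0.617662
  k3 = f(0.525000, 1.046045) = 0.661802
  k4 = f(0.700000, 1.169585) = 0.872645
  p ← 0.937954 + (0.35/6)·(k1 + 2k2 + 2k3 + k4) = 1.166075
p(0.7) ≈ 1.1661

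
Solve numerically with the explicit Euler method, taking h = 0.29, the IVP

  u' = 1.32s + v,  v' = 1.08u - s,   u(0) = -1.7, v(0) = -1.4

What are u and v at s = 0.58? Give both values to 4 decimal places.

Euler on (u,v): u_{n+1} = u_n + h·u', v_{n+1} = v_n + h·v'.
0.000000: (-1.700000, -1.400000); f=(-1.400000, -1.836000) → (-2.106000, -1.932440)
0.290000: (-2.106000, -1.932440); f=(-1.549640, -2.564480) → (-2.555396, -2.676139)
(u(0.58), v(0.58)) ≈ (-2.5554, -2.6761)

-2.5554, -2.6761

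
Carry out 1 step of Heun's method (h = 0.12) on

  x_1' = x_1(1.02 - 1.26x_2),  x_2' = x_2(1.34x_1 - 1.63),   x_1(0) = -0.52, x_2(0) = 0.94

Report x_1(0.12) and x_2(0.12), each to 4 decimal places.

Heun on (x_1,x_2): k1 = f(s_n, state_n); k2 = f(s_n + h, state_n + h·k1); state_{n+1} = state_n + (h/2)·(k1 + k2).
0.000000: (-0.520000, 0.940000)
  k1 = (0.085488, -2.187192)
  predictor → (-0.509741, 0.677537)
  k2 = (-0.084772, -1.567179)
  → (-0.519957, 0.714738)
(x_1(0.12), x_2(0.12)) ≈ (-0.5200, 0.7147)

-0.5200, 0.7147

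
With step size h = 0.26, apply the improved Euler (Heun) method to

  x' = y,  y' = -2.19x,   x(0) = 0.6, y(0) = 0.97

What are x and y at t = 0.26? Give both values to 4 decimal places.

Heun on (x,y): k1 = f(t_n, state_n); k2 = f(t_n + h, state_n + h·k1); state_{n+1} = state_n + (h/2)·(k1 + k2).
0.000000: (0.600000, 0.970000)
  k1 = (0.970000, -1.314000)
  predictor → (0.852200, 0.628360)
  k2 = (0.628360, -1.866318)
  → (0.807787, 0.556559)
(x(0.26), y(0.26)) ≈ (0.8078, 0.5566)

0.8078, 0.5566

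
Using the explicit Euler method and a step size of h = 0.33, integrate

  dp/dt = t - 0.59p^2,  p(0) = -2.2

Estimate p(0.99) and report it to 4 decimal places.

Euler: p_{n+1} = p_n + h·f(t_n, p_n).
t=0.000000, p=-2.200000: f=-2.855600 → p ← -2.200000 + 0.33·(-2.855600) = -3.142348
t=0.330000, p=-3.142348: f=-5.495867 → p ← -3.142348 + 0.33·(-5.495867) = -4.955984
t=0.660000, p=-4.955984: f=-13.831449 → p ← -4.955984 + 0.33·(-13.831449) = -9.520362
p(0.99) ≈ -9.5204

-9.5204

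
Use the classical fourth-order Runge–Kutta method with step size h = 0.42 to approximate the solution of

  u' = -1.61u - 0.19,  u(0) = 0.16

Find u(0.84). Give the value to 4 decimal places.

-0.0458

RK4: k1 = f(x_n, u_n); k2 = f(x_n + h/2, u_n + (h/2)·k1); k3 = f(x_n + h/2, u_n + (h/2)·k2); k4 = f(x_n + h, u_n + h·k3); u_{n+1} = u_n + (h/6)·(k1 + 2k2 + 2k3 + k4).
x=0.000000, u=0.160000:
  k1 = f(0.000000, 0.160000) = -0.447600
  k2 = f(0.210000, 0.066004) = -0.296266
  k3 = f(0.210000, 0.097784) = -0.347432
  k4 = f(0.420000, 0.014078) = -0.212666
  u ← 0.160000 + (0.42/6)·(k1 + 2k2 + 2k3 + k4) = 0.023664
x=0.420000, u=0.023664:
  k1 = f(0.420000, 0.023664) = -0.228098
  k2 = f(0.630000, -0.024237) = -0.150978
  k3 = f(0.630000, -0.008042) = -0.177053
  k4 = f(0.840000, -0.050699) = -0.108375
  u ← 0.023664 + (0.42/6)·(k1 + 2k2 + 2k3 + k4) = -0.045814
u(0.84) ≈ -0.0458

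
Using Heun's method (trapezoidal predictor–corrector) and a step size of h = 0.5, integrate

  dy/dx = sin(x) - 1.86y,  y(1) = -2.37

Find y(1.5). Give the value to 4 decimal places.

-0.9267

Heun: k1 = f(x_n, y_n); k2 = f(x_n + h, y_n + h·k1); y_{n+1} = y_n + (h/2)·(k1 + k2).
x=1.000000, y=-2.370000:
  k1 = f(1.000000, -2.370000) = 5.249671
  k2 = f(1.500000, 0.254835) = 0.523501
  y ← -2.370000 + (0.5/2)·(5.249671 + 0.523501) = -0.926707
y(1.5) ≈ -0.9267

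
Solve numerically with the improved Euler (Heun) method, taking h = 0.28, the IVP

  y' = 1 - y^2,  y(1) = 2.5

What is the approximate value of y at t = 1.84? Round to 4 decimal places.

1.2329

Heun: k1 = f(t_n, y_n); k2 = f(t_n + h, y_n + h·k1); y_{n+1} = y_n + (h/2)·(k1 + k2).
t=1.000000, y=2.500000:
  k1 = f(1.000000, 2.500000) = -5.250000
  k2 = f(1.280000, 1.030000) = -0.060900
  y ← 2.500000 + (0.28/2)·(-5.250000 + (-0.060900)) = 1.756474
t=1.280000, y=1.756474:
  k1 = f(1.280000, 1.756474) = -2.085201
  k2 = f(1.560000, 1.172618) = -0.375032
  y ← 1.756474 + (0.28/2)·(-2.085201 + (-0.375032)) = 1.412041
t=1.560000, y=1.412041:
  k1 = f(1.560000, 1.412041) = -0.993861
  k2 = f(1.840000, 1.133760) = -0.285412
  y ← 1.412041 + (0.28/2)·(-0.993861 + (-0.285412)) = 1.232943
y(1.84) ≈ 1.2329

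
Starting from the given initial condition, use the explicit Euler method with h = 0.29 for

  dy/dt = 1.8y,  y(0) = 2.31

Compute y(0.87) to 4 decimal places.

8.1443

Euler: y_{n+1} = y_n + h·f(t_n, y_n).
t=0.000000, y=2.310000: f=4.158000 → y ← 2.310000 + 0.29·4.158000 = 3.515820
t=0.290000, y=3.515820: f=6.328476 → y ← 3.515820 + 0.29·6.328476 = 5.351078
t=0.580000, y=5.351078: f=9.631940 → y ← 5.351078 + 0.29·9.631940 = 8.144341
y(0.87) ≈ 8.1443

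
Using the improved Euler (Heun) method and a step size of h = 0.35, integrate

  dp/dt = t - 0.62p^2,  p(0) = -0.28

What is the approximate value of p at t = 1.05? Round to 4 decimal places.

0.2413

Heun: k1 = f(t_n, p_n); k2 = f(t_n + h, p_n + h·k1); p_{n+1} = p_n + (h/2)·(k1 + k2).
t=0.000000, p=-0.280000:
  k1 = f(0.000000, -0.280000) = -0.048608
  k2 = f(0.350000, -0.297013) = 0.295306
  p ← -0.280000 + (0.35/2)·(-0.048608 + 0.295306) = -0.236828
t=0.350000, p=-0.236828:
  k1 = f(0.350000, -0.236828) = 0.315226
  k2 = f(0.700000, -0.126499) = 0.690079
  p ← -0.236828 + (0.35/2)·(0.315226 + 0.690079) = -0.060900
t=0.700000, p=-0.060900:
  k1 = f(0.700000, -0.060900) = 0.697701
  k2 = f(1.050000, 0.183296) = 1.029170
  p ← -0.060900 + (0.35/2)·(0.697701 + 1.029170) = 0.241303
p(1.05) ≈ 0.2413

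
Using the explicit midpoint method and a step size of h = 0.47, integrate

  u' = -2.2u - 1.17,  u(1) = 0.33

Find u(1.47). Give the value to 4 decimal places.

-0.1004

Midpoint: k1 = f(x_n, u_n); k2 = f(x_n + h/2, u_n + (h/2)·k1); u_{n+1} = u_n + h·k2.
x=1.000000, u=0.330000:
  k1 = f(1.000000, 0.330000) = -1.896000
  k2 = f(1.235000, -0.115560) = -0.915768
  u ← 0.330000 + 0.47·(-0.915768) = -0.100411
u(1.47) ≈ -0.1004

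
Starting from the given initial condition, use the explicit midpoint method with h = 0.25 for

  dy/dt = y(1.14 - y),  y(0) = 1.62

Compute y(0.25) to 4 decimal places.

Midpoint: k1 = f(t_n, y_n); k2 = f(t_n + h/2, y_n + (h/2)·k1); y_{n+1} = y_n + h·k2.
t=0.000000, y=1.620000:
  k1 = f(0.000000, 1.620000) = -0.777600
  k2 = f(0.125000, 1.522800) = -0.582928
  y ← 1.620000 + 0.25·(-0.582928) = 1.474268
y(0.25) ≈ 1.4743

1.4743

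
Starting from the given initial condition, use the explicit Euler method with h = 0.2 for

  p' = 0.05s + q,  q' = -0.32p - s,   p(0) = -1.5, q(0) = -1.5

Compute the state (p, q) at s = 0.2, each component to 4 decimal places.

-1.8000, -1.4040

Euler on (p,q): p_{n+1} = p_n + h·p', q_{n+1} = q_n + h·q'.
0.000000: (-1.500000, -1.500000); f=(-1.500000, 0.480000) → (-1.800000, -1.404000)
(p(0.2), q(0.2)) ≈ (-1.8000, -1.4040)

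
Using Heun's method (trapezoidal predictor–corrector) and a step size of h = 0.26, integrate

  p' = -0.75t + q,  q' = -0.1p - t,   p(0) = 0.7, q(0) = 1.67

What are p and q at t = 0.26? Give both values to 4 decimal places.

1.1065, 1.6124

Heun on (p,q): k1 = f(t_n, state_n); k2 = f(t_n + h, state_n + h·k1); state_{n+1} = state_n + (h/2)·(k1 + k2).
0.000000: (0.700000, 1.670000)
  k1 = (1.670000, -0.070000)
  predictor → (1.134200, 1.651800)
  k2 = (1.456800, -0.373420)
  → (1.106484, 1.612355)
(p(0.26), q(0.26)) ≈ (1.1065, 1.6124)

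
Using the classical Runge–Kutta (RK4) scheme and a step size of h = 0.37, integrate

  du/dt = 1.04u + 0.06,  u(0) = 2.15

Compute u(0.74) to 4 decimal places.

4.7080

RK4: k1 = f(t_n, u_n); k2 = f(t_n + h/2, u_n + (h/2)·k1); k3 = f(t_n + h/2, u_n + (h/2)·k2); k4 = f(t_n + h, u_n + h·k3); u_{n+1} = u_n + (h/6)·(k1 + 2k2 + 2k3 + k4).
t=0.000000, u=2.150000:
  k1 = f(0.000000, 2.150000) = 2.296000
  k2 = f(0.185000, 2.574760) = 2.737750
  k3 = f(0.185000, 2.656484) = 2.822743
  k4 = f(0.370000, 3.194415) = 3.382192
  u ← 2.150000 + (0.37/6)·(k1 + 2k2 + 2k3 + k4) = 3.185949
t=0.370000, u=3.185949:
  k1 = f(0.370000, 3.185949) = 3.373387
  k2 = f(0.555000, 3.810026) = 4.022427
  k3 = f(0.555000, 3.930098) = 4.147302
  k4 = f(0.740000, 4.720451) = 4.969269
  u ← 3.185949 + (0.37/6)·(k1 + 2k2 + 2k3 + k4) = 4.708013
u(0.74) ≈ 4.7080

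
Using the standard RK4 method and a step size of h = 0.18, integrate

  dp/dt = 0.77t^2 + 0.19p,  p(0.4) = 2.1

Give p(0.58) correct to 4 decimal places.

RK4: k1 = f(t_n, p_n); k2 = f(t_n + h/2, p_n + (h/2)·k1); k3 = f(t_n + h/2, p_n + (h/2)·k2); k4 = f(t_n + h, p_n + h·k3); p_{n+1} = p_n + (h/6)·(k1 + 2k2 + 2k3 + k4).
t=0.400000, p=2.100000:
  k1 = f(0.400000, 2.100000) = 0.522200
  k2 = f(0.490000, 2.146998) = 0.592807
  k3 = f(0.490000, 2.153353) = 0.594014
  k4 = f(0.580000, 2.206923) = 0.678343
  p ← 2.100000 + (0.18/6)·(k1 + 2k2 + 2k3 + k4) = 2.207226
p(0.58) ≈ 2.2072

2.2072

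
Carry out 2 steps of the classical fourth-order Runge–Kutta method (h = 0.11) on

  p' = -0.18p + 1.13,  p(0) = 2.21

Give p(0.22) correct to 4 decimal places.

RK4: k1 = f(x_n, p_n); k2 = f(x_n + h/2, p_n + (h/2)·k1); k3 = f(x_n + h/2, p_n + (h/2)·k2); k4 = f(x_n + h, p_n + h·k3); p_{n+1} = p_n + (h/6)·(k1 + 2k2 + 2k3 + k4).
x=0.000000, p=2.210000:
  k1 = f(0.000000, 2.210000) = 0.732200
  k2 = f(0.055000, 2.250271) = 0.724951
  k3 = f(0.055000, 2.249872) = 0.725023
  k4 = f(0.110000, 2.289753) = 0.717845
  p ← 2.210000 + (0.11/6)·(k1 + 2k2 + 2k3 + k4) = 2.289750
x=0.110000, p=2.289750:
  k1 = f(0.110000, 2.289750) = 0.717845
  k2 = f(0.165000, 2.329231) = 0.710738
  k3 = f(0.165000, 2.328840) = 0.710809
  k4 = f(0.220000, 2.367939) = 0.703771
  p ← 2.289750 + (0.11/6)·(k1 + 2k2 + 2k3 + k4) = 2.367936
p(0.22) ≈ 2.3679

2.3679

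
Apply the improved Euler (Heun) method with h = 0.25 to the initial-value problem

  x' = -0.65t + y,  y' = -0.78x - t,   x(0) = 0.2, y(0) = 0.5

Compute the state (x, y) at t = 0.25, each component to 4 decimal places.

0.2998, 0.4176

Heun on (x,y): k1 = f(t_n, state_n); k2 = f(t_n + h, state_n + h·k1); state_{n+1} = state_n + (h/2)·(k1 + k2).
0.000000: (0.200000, 0.500000)
  k1 = (0.500000, -0.156000)
  predictor → (0.325000, 0.461000)
  k2 = (0.298500, -0.503500)
  → (0.299813, 0.417563)
(x(0.25), y(0.25)) ≈ (0.2998, 0.4176)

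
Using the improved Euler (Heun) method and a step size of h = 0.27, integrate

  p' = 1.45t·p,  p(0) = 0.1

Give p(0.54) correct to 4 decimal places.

0.1232

Heun: k1 = f(t_n, p_n); k2 = f(t_n + h, p_n + h·k1); p_{n+1} = p_n + (h/2)·(k1 + k2).
t=0.000000, p=0.100000:
  k1 = f(0.000000, 0.100000) = 0.000000
  k2 = f(0.270000, 0.100000) = 0.039150
  p ← 0.100000 + (0.27/2)·(0.000000 + 0.039150) = 0.105285
t=0.270000, p=0.105285:
  k1 = f(0.270000, 0.105285) = 0.041219
  k2 = f(0.540000, 0.116414) = 0.091152
  p ← 0.105285 + (0.27/2)·(0.041219 + 0.091152) = 0.123155
p(0.54) ≈ 0.1232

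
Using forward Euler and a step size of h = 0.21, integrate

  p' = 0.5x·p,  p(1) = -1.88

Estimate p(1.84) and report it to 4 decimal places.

-3.1509

Euler: p_{n+1} = p_n + h·f(x_n, p_n).
x=1.000000, p=-1.880000: f=-0.940000 → p ← -1.880000 + 0.21·(-0.940000) = -2.077400
x=1.210000, p=-2.077400: f=-1.256827 → p ← -2.077400 + 0.21·(-1.256827) = -2.341334
x=1.420000, p=-2.341334: f=-1.662347 → p ← -2.341334 + 0.21·(-1.662347) = -2.690427
x=1.630000, p=-2.690427: f=-2.192698 → p ← -2.690427 + 0.21·(-2.192698) = -3.150893
p(1.84) ≈ -3.1509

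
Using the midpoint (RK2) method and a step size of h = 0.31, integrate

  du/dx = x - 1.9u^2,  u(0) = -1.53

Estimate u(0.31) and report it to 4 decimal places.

-4.3832

Midpoint: k1 = f(x_n, u_n); k2 = f(x_n + h/2, u_n + (h/2)·k1); u_{n+1} = u_n + h·k2.
x=0.000000, u=-1.530000:
  k1 = f(0.000000, -1.530000) = -4.447710
  k2 = f(0.155000, -2.219395) = -9.203857
  u ← -1.530000 + 0.31·(-9.203857) = -4.383196
u(0.31) ≈ -4.3832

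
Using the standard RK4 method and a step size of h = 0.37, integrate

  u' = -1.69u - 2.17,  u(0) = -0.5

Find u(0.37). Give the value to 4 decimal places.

RK4: k1 = f(x_n, u_n); k2 = f(x_n + h/2, u_n + (h/2)·k1); k3 = f(x_n + h/2, u_n + (h/2)·k2); k4 = f(x_n + h, u_n + h·k3); u_{n+1} = u_n + (h/6)·(k1 + 2k2 + 2k3 + k4).
x=0.000000, u=-0.500000:
  k1 = f(0.000000, -0.500000) = -1.325000
  k2 = f(0.185000, -0.745125) = -0.910739
  k3 = f(0.185000, -0.668487) = -1.040258
  k4 = f(0.370000, -0.884895) = -0.674527
  u ← -0.500000 + (0.37/6)·(k1 + 2k2 + 2k3 + k4) = -0.863927
u(0.37) ≈ -0.8639

-0.8639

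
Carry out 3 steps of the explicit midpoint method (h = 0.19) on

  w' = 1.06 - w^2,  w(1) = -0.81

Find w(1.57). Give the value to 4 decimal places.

-0.4597

Midpoint: k1 = f(s_n, w_n); k2 = f(s_n + h/2, w_n + (h/2)·k1); w_{n+1} = w_n + h·k2.
s=1.000000, w=-0.810000:
  k1 = f(1.000000, -0.810000) = 0.403900
  k2 = f(1.095000, -0.771630) = 0.464588
  w ← -0.810000 + 0.19·0.464588 = -0.721728
s=1.190000, w=-0.721728:
  k1 = f(1.190000, -0.721728) = 0.539108
  k2 = f(1.285000, -0.670513) = 0.610412
  w ← -0.721728 + 0.19·0.610412 = -0.605750
s=1.380000, w=-0.605750:
  k1 = f(1.380000, -0.605750) = 0.693067
  k2 = f(1.475000, -0.539909) = 0.768499
  w ← -0.605750 + 0.19·0.768499 = -0.459735
w(1.57) ≈ -0.4597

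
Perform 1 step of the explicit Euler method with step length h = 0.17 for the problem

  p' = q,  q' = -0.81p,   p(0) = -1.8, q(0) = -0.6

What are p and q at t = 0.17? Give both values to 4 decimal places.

Euler on (p,q): p_{n+1} = p_n + h·p', q_{n+1} = q_n + h·q'.
0.000000: (-1.800000, -0.600000); f=(-0.600000, 1.458000) → (-1.902000, -0.352140)
(p(0.17), q(0.17)) ≈ (-1.9020, -0.3521)

-1.9020, -0.3521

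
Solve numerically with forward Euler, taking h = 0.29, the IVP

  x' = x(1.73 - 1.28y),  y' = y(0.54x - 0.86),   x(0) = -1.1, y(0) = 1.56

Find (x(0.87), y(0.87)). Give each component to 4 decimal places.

-1.5436, 0.3017

Euler on (x,y): x_{n+1} = x_n + h·x', y_{n+1} = y_n + h·y'.
0.000000: (-1.100000, 1.560000); f=(0.293480, -2.268240) → (-1.014891, 0.902210)
0.290000: (-1.014891, 0.902210); f=(-0.583735, -1.270349) → (-1.184174, 0.533809)
0.580000: (-1.184174, 0.533809); f=(-1.239504, -0.800422) → (-1.543630, 0.301687)
(x(0.87), y(0.87)) ≈ (-1.5436, 0.3017)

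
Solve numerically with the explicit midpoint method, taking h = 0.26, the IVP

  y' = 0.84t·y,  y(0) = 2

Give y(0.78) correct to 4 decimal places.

Midpoint: k1 = f(t_n, y_n); k2 = f(t_n + h/2, y_n + (h/2)·k1); y_{n+1} = y_n + h·k2.
t=0.000000, y=2.000000:
  k1 = f(0.000000, 2.000000) = 0.000000
  k2 = f(0.130000, 2.000000) = 0.218400
  y ← 2.000000 + 0.26·0.218400 = 2.056784
t=0.260000, y=2.056784:
  k1 = f(0.260000, 2.056784) = 0.449202
  k2 = f(0.390000, 2.115180) = 0.692933
  y ← 2.056784 + 0.26·0.692933 = 2.236947
t=0.520000, y=2.236947:
  k1 = f(0.520000, 2.236947) = 0.977098
  k2 = f(0.650000, 2.363969) = 1.290727
  y ← 2.236947 + 0.26·1.290727 = 2.572536
y(0.78) ≈ 2.5725

2.5725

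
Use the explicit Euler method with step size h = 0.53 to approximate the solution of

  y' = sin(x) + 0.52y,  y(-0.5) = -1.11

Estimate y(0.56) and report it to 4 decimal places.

-2.1144

Euler: y_{n+1} = y_n + h·f(x_n, y_n).
x=-0.500000, y=-1.110000: f=-1.056626 → y ← -1.110000 + 0.53·(-1.056626) = -1.670012
x=0.030000, y=-1.670012: f=-0.838410 → y ← -1.670012 + 0.53·(-0.838410) = -2.114369
y(0.56) ≈ -2.1144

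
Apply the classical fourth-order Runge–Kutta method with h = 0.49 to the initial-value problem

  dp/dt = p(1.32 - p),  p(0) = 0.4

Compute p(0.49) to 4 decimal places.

RK4: k1 = f(t_n, p_n); k2 = f(t_n + h/2, p_n + (h/2)·k1); k3 = f(t_n + h/2, p_n + (h/2)·k2); k4 = f(t_n + h, p_n + h·k3); p_{n+1} = p_n + (h/6)·(k1 + 2k2 + 2k3 + k4).
t=0.000000, p=0.400000:
  k1 = f(0.000000, 0.400000) = 0.368000
  k2 = f(0.245000, 0.490160) = 0.406754
  k3 = f(0.245000, 0.499655) = 0.409889
  k4 = f(0.490000, 0.600846) = 0.432101
  p ← 0.400000 + (0.49/6)·(k1 + 2k2 + 2k3 + k4) = 0.598727
p(0.49) ≈ 0.5987

0.5987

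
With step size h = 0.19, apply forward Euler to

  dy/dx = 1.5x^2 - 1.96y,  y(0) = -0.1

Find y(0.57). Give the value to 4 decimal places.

0.0229

Euler: y_{n+1} = y_n + h·f(x_n, y_n).
x=0.000000, y=-0.100000: f=0.196000 → y ← -0.100000 + 0.19·0.196000 = -0.062760
x=0.190000, y=-0.062760: f=0.177160 → y ← -0.062760 + 0.19·0.177160 = -0.029100
x=0.380000, y=-0.029100: f=0.273635 → y ← -0.029100 + 0.19·0.273635 = 0.022891
y(0.57) ≈ 0.0229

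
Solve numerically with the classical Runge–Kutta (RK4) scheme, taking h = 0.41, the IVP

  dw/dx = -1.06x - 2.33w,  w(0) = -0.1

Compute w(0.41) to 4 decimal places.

RK4: k1 = f(x_n, w_n); k2 = f(x_n + h/2, w_n + (h/2)·k1); k3 = f(x_n + h/2, w_n + (h/2)·k2); k4 = f(x_n + h, w_n + h·k3); w_{n+1} = w_n + (h/6)·(k1 + 2k2 + 2k3 + k4).
x=0.000000, w=-0.100000:
  k1 = f(0.000000, -0.100000) = 0.233000
  k2 = f(0.205000, -0.052235) = -0.095592
  k3 = f(0.205000, -0.119596) = 0.061360
  k4 = f(0.410000, -0.074843) = -0.260217
  w ← -0.100000 + (0.41/6)·(k1 + 2k2 + 2k3 + k4) = -0.106538
w(0.41) ≈ -0.1065

-0.1065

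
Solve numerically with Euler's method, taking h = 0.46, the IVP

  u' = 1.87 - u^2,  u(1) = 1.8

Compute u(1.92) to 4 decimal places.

Euler: u_{n+1} = u_n + h·f(x_n, u_n).
x=1.000000, u=1.800000: f=-1.370000 → u ← 1.800000 + 0.46·(-1.370000) = 1.169800
x=1.460000, u=1.169800: f=0.501568 → u ← 1.169800 + 0.46·0.501568 = 1.400521
u(1.92) ≈ 1.4005

1.4005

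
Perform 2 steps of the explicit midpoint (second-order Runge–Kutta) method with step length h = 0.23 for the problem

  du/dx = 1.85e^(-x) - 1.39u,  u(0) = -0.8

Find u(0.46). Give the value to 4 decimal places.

0.0470

Midpoint: k1 = f(x_n, u_n); k2 = f(x_n + h/2, u_n + (h/2)·k1); u_{n+1} = u_n + h·k2.
x=0.000000, u=-0.800000:
  k1 = f(0.000000, -0.800000) = 2.962000
  k2 = f(0.115000, -0.459370) = 2.287552
  u ← -0.800000 + 0.23·2.287552 = -0.273863
x=0.230000, u=-0.273863:
  k1 = f(0.230000, -0.273863) = 1.850557
  k2 = f(0.345000, -0.061049) = 1.395066
  u ← -0.273863 + 0.23·1.395066 = 0.047002
u(0.46) ≈ 0.0470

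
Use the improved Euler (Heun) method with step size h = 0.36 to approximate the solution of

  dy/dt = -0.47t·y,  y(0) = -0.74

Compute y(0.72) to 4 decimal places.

-0.6546

Heun: k1 = f(t_n, y_n); k2 = f(t_n + h, y_n + h·k1); y_{n+1} = y_n + (h/2)·(k1 + k2).
t=0.000000, y=-0.740000:
  k1 = f(0.000000, -0.740000) = 0.000000
  k2 = f(0.360000, -0.740000) = 0.125208
  y ← -0.740000 + (0.36/2)·(0.000000 + 0.125208) = -0.717463
t=0.360000, y=-0.717463:
  k1 = f(0.360000, -0.717463) = 0.121395
  k2 = f(0.720000, -0.673760) = 0.228001
  y ← -0.717463 + (0.36/2)·(0.121395 + 0.228001) = -0.654571
y(0.72) ≈ -0.6546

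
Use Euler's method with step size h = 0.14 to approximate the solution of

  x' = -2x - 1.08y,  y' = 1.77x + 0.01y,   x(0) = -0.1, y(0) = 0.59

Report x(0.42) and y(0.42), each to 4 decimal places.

Euler on (x,y): x_{n+1} = x_n + h·x', y_{n+1} = y_n + h·y'.
0.000000: (-0.100000, 0.590000); f=(-0.437200, -0.171100) → (-0.161208, 0.566046)
0.140000: (-0.161208, 0.566046); f=(-0.288914, -0.279678) → (-0.201656, 0.526891)
0.280000: (-0.201656, 0.526891); f=(-0.165731, -0.351662) → (-0.224858, 0.477658)
(x(0.42), y(0.42)) ≈ (-0.2249, 0.4777)

-0.2249, 0.4777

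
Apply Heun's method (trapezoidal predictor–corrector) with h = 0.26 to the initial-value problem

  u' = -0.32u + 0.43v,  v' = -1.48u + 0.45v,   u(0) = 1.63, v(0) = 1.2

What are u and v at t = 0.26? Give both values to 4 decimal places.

1.6014, 0.6850

Heun on (u,v): k1 = f(t_n, state_n); k2 = f(t_n + h, state_n + h·k1); state_{n+1} = state_n + (h/2)·(k1 + k2).
0.000000: (1.630000, 1.200000)
  k1 = (-0.005600, -1.872400)
  predictor → (1.628544, 0.713176)
  k2 = (-0.214468, -2.089316)
  → (1.601391, 0.684977)
(u(0.26), v(0.26)) ≈ (1.6014, 0.6850)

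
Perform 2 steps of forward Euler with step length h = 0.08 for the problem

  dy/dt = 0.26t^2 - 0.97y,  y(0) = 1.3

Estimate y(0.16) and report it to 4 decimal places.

Euler: y_{n+1} = y_n + h·f(t_n, y_n).
t=0.000000, y=1.300000: f=-1.261000 → y ← 1.300000 + 0.08·(-1.261000) = 1.199120
t=0.080000, y=1.199120: f=-1.161482 → y ← 1.199120 + 0.08·(-1.161482) = 1.106201
y(0.16) ≈ 1.1062

1.1062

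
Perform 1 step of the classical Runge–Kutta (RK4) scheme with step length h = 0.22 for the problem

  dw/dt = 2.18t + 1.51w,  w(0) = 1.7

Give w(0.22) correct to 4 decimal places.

2.4289

RK4: k1 = f(t_n, w_n); k2 = f(t_n + h/2, w_n + (h/2)·k1); k3 = f(t_n + h/2, w_n + (h/2)·k2); k4 = f(t_n + h, w_n + h·k3); w_{n+1} = w_n + (h/6)·(k1 + 2k2 + 2k3 + k4).
t=0.000000, w=1.700000:
  k1 = f(0.000000, 1.700000) = 2.567000
  k2 = f(0.110000, 1.982370) = 3.233179
  k3 = f(0.110000, 2.055650) = 3.343831
  k4 = f(0.220000, 2.435643) = 4.157421
  w ← 1.700000 + (0.22/6)·(k1 + 2k2 + 2k3 + k4) = 2.428876
w(0.22) ≈ 2.4289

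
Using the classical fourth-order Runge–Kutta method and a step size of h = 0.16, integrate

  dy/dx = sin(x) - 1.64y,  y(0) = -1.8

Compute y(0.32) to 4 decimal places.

RK4: k1 = f(x_n, y_n); k2 = f(x_n + h/2, y_n + (h/2)·k1); k3 = f(x_n + h/2, y_n + (h/2)·k2); k4 = f(x_n + h, y_n + h·k3); y_{n+1} = y_n + (h/6)·(k1 + 2k2 + 2k3 + k4).
x=0.000000, y=-1.800000:
  k1 = f(0.000000, -1.800000) = 2.952000
  k2 = f(0.080000, -1.563840) = 2.644612
  k3 = f(0.080000, -1.588431) = 2.684942
  k4 = f(0.160000, -1.370409) = 2.406790
  y ← -1.800000 + (0.16/6)·(k1 + 2k2 + 2k3 + k4) = -1.372856
x=0.160000, y=-1.372856:
  k1 = f(0.160000, -1.372856) = 2.410802
  k2 = f(0.240000, -1.179992) = 2.172889
  k3 = f(0.240000, -1.199025) = 2.204104
  k4 = f(0.320000, -1.020200) = 1.987694
  y ← -1.372856 + (0.16/6)·(k1 + 2k2 + 2k3 + k4) = -1.022123
y(0.32) ≈ -1.0221

-1.0221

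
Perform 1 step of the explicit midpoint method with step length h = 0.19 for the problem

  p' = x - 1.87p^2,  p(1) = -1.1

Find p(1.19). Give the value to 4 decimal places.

-1.4207

Midpoint: k1 = f(x_n, p_n); k2 = f(x_n + h/2, p_n + (h/2)·k1); p_{n+1} = p_n + h·k2.
x=1.000000, p=-1.100000:
  k1 = f(1.000000, -1.100000) = -1.262700
  k2 = f(1.095000, -1.219957) = -1.688110
  p ← -1.100000 + 0.19·(-1.688110) = -1.420741
p(1.19) ≈ -1.4207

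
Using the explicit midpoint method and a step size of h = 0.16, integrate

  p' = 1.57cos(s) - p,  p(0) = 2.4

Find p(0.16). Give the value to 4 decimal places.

2.2770

Midpoint: k1 = f(s_n, p_n); k2 = f(s_n + h/2, p_n + (h/2)·k1); p_{n+1} = p_n + h·k2.
s=0.000000, p=2.400000:
  k1 = f(0.000000, 2.400000) = -0.830000
  k2 = f(0.080000, 2.333600) = -0.768621
  p ← 2.400000 + 0.16·(-0.768621) = 2.277021
p(0.16) ≈ 2.2770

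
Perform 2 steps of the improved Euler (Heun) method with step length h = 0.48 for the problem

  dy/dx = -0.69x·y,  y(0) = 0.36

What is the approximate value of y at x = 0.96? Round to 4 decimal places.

Heun: k1 = f(x_n, y_n); k2 = f(x_n + h, y_n + h·k1); y_{n+1} = y_n + (h/2)·(k1 + k2).
x=0.000000, y=0.360000:
  k1 = f(0.000000, 0.360000) = 0.000000
  k2 = f(0.480000, 0.360000) = -0.119232
  y ← 0.360000 + (0.48/2)·(0.000000 + (-0.119232)) = 0.331384
x=0.480000, y=0.331384:
  k1 = f(0.480000, 0.331384) = -0.109754
  k2 = f(0.960000, 0.278702) = -0.184612
  y ← 0.331384 + (0.48/2)·(-0.109754 + (-0.184612)) = 0.260736
y(0.96) ≈ 0.2607

0.2607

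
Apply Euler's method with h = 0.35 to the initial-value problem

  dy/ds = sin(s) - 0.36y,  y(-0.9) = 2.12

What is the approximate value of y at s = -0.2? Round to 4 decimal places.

Euler: y_{n+1} = y_n + h·f(s_n, y_n).
s=-0.900000, y=2.120000: f=-1.546527 → y ← 2.120000 + 0.35·(-1.546527) = 1.578716
s=-0.550000, y=1.578716: f=-1.091025 → y ← 1.578716 + 0.35·(-1.091025) = 1.196857
y(-0.2) ≈ 1.1969

1.1969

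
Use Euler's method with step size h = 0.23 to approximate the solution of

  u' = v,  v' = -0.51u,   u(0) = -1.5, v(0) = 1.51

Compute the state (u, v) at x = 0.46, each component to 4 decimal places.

-0.7649, 1.8212

Euler on (u,v): u_{n+1} = u_n + h·u', v_{n+1} = v_n + h·v'.
0.000000: (-1.500000, 1.510000); f=(1.510000, 0.765000) → (-1.152700, 1.685950)
0.230000: (-1.152700, 1.685950); f=(1.685950, 0.587877) → (-0.764932, 1.821162)
(u(0.46), v(0.46)) ≈ (-0.7649, 1.8212)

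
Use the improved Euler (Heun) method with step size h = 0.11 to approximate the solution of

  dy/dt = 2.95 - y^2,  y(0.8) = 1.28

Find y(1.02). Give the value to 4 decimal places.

1.4935

Heun: k1 = f(t_n, y_n); k2 = f(t_n + h, y_n + h·k1); y_{n+1} = y_n + (h/2)·(k1 + k2).
t=0.800000, y=1.280000:
  k1 = f(0.800000, 1.280000) = 1.311600
  k2 = f(0.910000, 1.424276) = 0.921438
  y ← 1.280000 + (0.11/2)·(1.311600 + 0.921438) = 1.402817
t=0.910000, y=1.402817:
  k1 = f(0.910000, 1.402817) = 0.982104
  k2 = f(1.020000, 1.510849) = 0.667337
  y ← 1.402817 + (0.11/2)·(0.982104 + 0.667337) = 1.493536
y(1.02) ≈ 1.4935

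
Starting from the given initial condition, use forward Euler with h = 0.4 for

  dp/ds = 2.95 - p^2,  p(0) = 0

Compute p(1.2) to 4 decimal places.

1.6827

Euler: p_{n+1} = p_n + h·f(s_n, p_n).
s=0.000000, p=0.000000: f=2.950000 → p ← 0.000000 + 0.4·2.950000 = 1.180000
s=0.400000, p=1.180000: f=1.557600 → p ← 1.180000 + 0.4·1.557600 = 1.803040
s=0.800000, p=1.803040: f=-0.300953 → p ← 1.803040 + 0.4·(-0.300953) = 1.682659
p(1.2) ≈ 1.6827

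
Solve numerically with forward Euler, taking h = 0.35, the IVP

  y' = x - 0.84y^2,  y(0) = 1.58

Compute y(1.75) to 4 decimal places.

1.1948

Euler: y_{n+1} = y_n + h·f(x_n, y_n).
x=0.000000, y=1.580000: f=-2.096976 → y ← 1.580000 + 0.35·(-2.096976) = 0.846058
x=0.350000, y=0.846058: f=-0.251284 → y ← 0.846058 + 0.35·(-0.251284) = 0.758109
x=0.700000, y=0.758109: f=0.217228 → y ← 0.758109 + 0.35·0.217228 = 0.834139
x=1.050000, y=0.834139: f=0.465539 → y ← 0.834139 + 0.35·0.465539 = 0.997077
x=1.400000, y=0.997077: f=0.564903 → y ← 0.997077 + 0.35·0.564903 = 1.194793
y(1.75) ≈ 1.1948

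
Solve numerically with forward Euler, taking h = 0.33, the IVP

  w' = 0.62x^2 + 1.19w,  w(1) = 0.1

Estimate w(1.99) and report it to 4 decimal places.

1.7348

Euler: w_{n+1} = w_n + h·f(x_n, w_n).
x=1.000000, w=0.100000: f=0.739000 → w ← 0.100000 + 0.33·0.739000 = 0.343870
x=1.330000, w=0.343870: f=1.505923 → w ← 0.343870 + 0.33·1.505923 = 0.840825
x=1.660000, w=0.840825: f=2.709053 → w ← 0.840825 + 0.33·2.709053 = 1.734812
w(1.99) ≈ 1.7348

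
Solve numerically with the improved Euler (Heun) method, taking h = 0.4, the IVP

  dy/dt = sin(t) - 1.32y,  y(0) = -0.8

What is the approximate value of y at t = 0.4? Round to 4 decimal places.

Heun: k1 = f(t_n, y_n); k2 = f(t_n + h, y_n + h·k1); y_{n+1} = y_n + (h/2)·(k1 + k2).
t=0.000000, y=-0.800000:
  k1 = f(0.000000, -0.800000) = 1.056000
  k2 = f(0.400000, -0.377600) = 0.887850
  y ← -0.800000 + (0.4/2)·(1.056000 + 0.887850) = -0.411230
y(0.4) ≈ -0.4112

-0.4112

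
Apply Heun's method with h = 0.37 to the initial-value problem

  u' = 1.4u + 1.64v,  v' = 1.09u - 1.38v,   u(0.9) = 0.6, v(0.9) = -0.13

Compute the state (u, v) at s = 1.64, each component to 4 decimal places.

Heun on (u,v): k1 = f(s_n, state_n); k2 = f(s_n + h, state_n + h·k1); state_{n+1} = state_n + (h/2)·(k1 + k2).
0.900000: (0.600000, -0.130000)
  k1 = (0.626800, 0.833400)
  predictor → (0.831916, 0.178358)
  k2 = (1.457190, 0.660654)
  → (0.985538, 0.146400)
1.270000: (0.985538, 0.146400)
  k1 = (1.619849, 0.872204)
  predictor → (1.584882, 0.469116)
  k2 = (2.988185, 1.080142)
  → (1.838024, 0.507584)
(u(1.64), v(1.64)) ≈ (1.8380, 0.5076)

1.8380, 0.5076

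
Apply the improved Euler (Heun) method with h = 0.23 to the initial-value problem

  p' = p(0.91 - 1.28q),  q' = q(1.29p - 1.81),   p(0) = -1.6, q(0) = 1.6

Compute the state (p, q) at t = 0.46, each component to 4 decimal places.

Heun on (p,q): k1 = f(t_n, state_n); k2 = f(t_n + h, state_n + h·k1); state_{n+1} = state_n + (h/2)·(k1 + k2).
0.000000: (-1.600000, 1.600000)
  k1 = (1.820800, -6.198400)
  predictor → (-1.181216, 0.174368)
  k2 = (-0.811270, -0.581303)
  → (-1.483904, 0.820334)
0.230000: (-1.483904, 0.820334)
  k1 = (0.207788, -3.055118)
  predictor → (-1.436113, 0.117657)
  k2 = (-1.090583, -0.430929)
  → (-1.585425, 0.419439)
(p(0.46), q(0.46)) ≈ (-1.5854, 0.4194)

-1.5854, 0.4194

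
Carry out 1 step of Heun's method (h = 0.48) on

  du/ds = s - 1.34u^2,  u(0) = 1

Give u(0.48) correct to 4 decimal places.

0.7527

Heun: k1 = f(s_n, u_n); k2 = f(s_n + h, u_n + h·k1); u_{n+1} = u_n + (h/2)·(k1 + k2).
s=0.000000, u=1.000000:
  k1 = f(0.000000, 1.000000) = -1.340000
  k2 = f(0.480000, 0.356800) = 0.309410
  u ← 1.000000 + (0.48/2)·(-1.340000 + 0.309410) = 0.752658
u(0.48) ≈ 0.7527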